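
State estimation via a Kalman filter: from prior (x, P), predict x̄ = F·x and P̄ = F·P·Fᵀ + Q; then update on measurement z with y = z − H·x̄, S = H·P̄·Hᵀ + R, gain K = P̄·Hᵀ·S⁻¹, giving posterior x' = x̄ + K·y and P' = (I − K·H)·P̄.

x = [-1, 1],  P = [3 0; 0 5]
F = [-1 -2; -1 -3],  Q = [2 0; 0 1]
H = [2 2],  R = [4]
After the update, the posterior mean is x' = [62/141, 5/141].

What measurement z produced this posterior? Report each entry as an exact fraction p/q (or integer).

x̄ = F·x = [-1, -2]
P̄ = F·P·Fᵀ + Q = [25 33; 33 49]
S = H·P̄·Hᵀ + R = [564]
K = P̄·Hᵀ·S⁻¹ = [29/141; 41/141]
x' − x̄ = [203/141, 287/141] = K·y
y = (KᵀK)⁻¹·Kᵀ·(x' − x̄) = [7]
z = y + H·x̄ = [7] + [-6] = [1]

z = [1]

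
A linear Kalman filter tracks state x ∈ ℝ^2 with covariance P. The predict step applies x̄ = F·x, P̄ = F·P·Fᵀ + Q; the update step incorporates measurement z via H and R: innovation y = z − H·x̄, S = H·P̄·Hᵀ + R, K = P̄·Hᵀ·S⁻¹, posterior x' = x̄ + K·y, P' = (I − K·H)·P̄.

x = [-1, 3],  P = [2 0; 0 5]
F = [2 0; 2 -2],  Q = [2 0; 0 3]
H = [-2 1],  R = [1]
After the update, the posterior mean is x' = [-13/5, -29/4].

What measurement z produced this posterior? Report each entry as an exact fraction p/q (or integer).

x̄ = F·x = [-2, -8]
P̄ = F·P·Fᵀ + Q = [10 8; 8 31]
S = H·P̄·Hᵀ + R = [40]
K = P̄·Hᵀ·S⁻¹ = [-3/10; 3/8]
x' − x̄ = [-3/5, 3/4] = K·y
y = (KᵀK)⁻¹·Kᵀ·(x' − x̄) = [2]
z = y + H·x̄ = [2] + [-4] = [-2]

z = [-2]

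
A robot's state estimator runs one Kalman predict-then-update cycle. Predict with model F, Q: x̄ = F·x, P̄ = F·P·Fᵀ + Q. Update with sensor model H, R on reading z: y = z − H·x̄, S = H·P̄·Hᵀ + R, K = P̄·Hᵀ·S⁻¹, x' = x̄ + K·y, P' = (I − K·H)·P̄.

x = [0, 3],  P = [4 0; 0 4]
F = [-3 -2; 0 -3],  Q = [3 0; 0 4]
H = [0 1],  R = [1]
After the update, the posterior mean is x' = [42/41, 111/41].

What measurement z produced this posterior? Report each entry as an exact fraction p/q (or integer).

z = [3]

x̄ = F·x = [-6, -9]
P̄ = F·P·Fᵀ + Q = [55 24; 24 40]
S = H·P̄·Hᵀ + R = [41]
K = P̄·Hᵀ·S⁻¹ = [24/41; 40/41]
x' − x̄ = [288/41, 480/41] = K·y
y = (KᵀK)⁻¹·Kᵀ·(x' − x̄) = [12]
z = y + H·x̄ = [12] + [-9] = [3]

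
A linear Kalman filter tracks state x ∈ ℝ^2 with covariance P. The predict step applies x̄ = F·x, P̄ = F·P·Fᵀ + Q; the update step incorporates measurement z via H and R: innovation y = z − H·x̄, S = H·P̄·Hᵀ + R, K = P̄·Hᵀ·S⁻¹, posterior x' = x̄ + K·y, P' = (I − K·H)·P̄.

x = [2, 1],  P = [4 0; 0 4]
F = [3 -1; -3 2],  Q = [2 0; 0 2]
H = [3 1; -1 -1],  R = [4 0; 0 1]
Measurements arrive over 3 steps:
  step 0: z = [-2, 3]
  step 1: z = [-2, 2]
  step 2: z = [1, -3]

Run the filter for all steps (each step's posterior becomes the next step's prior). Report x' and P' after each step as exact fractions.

step 0: x̄ = F·x = [5, -4]
step 0: P̄ = F·P·Fᵀ + Q = [42 -44; -44 54]
step 0: y = z − H·x̄ = [-13, 4]
step 0: S = H·P̄·Hᵀ + R = [172 -4; -4 9]
step 0: K = P̄·Hᵀ·S⁻¹ = [373/766 168/383; -371/766 -508/383]
step 0: x' = x̄ + K·y = [325/766, -2305/766]
step 0: P' = (I − K·H)·P̄ = [457/383 -625/383; -625/383 1133/383]
step 1: x̄ = F·x = [1640/383, -5585/766]
step 1: P̄ = F·P·Fᵀ + Q = [9762/383 -12004/383; -12004/383 16911/383]
step 1: y = z − H·x̄ = [-5787/766, -773/766]
step 1: S = H·P̄·Hᵀ + R = [34277/383 1819/383; 1819/383 3048/383]
step 1: K = P̄·Hᵀ·S⁻¹ = [126886/264145 118572/264145; -25741/52829 -69688/52829]
step 1: x' = x̄ + K·y = [52807/264145, -120389/52829]
step 1: P' = (I − K·H)·P̄ = [313058/264145 -86326/52829; -86326/52829 156014/52829]
step 2: x̄ = F·x = [760366/264145, -1362311/264145]
step 2: P̄ = F·P·Fᵀ + Q = [6715662/264145 -8262332/264145; -8262332/264145 11645652/264145]
step 2: y = z − H·x̄ = [-654642/264145, -278876/52829]
step 2: S = H·P̄·Hᵀ + R = [23569198/264145 251338/52829; 251338/52829 420159/52829]
step 2: K = P̄·Hᵀ·S⁻¹ = [43581247/90735739 40732260/90735739; -44209592/90735739 -119683400/90735739]
step 2: x' = x̄ + K·y = [-61837220/90735739, 273392643/90735739]
step 2: P' = (I − K·H)·P̄ = [107528624/90735739 -148260884/90735739; -148260884/90735739 267944284/90735739]

step 0: x' = [325/766, -2305/766], P' = [457/383 -625/383; -625/383 1133/383]
step 1: x' = [52807/264145, -120389/52829], P' = [313058/264145 -86326/52829; -86326/52829 156014/52829]
step 2: x' = [-61837220/90735739, 273392643/90735739], P' = [107528624/90735739 -148260884/90735739; -148260884/90735739 267944284/90735739]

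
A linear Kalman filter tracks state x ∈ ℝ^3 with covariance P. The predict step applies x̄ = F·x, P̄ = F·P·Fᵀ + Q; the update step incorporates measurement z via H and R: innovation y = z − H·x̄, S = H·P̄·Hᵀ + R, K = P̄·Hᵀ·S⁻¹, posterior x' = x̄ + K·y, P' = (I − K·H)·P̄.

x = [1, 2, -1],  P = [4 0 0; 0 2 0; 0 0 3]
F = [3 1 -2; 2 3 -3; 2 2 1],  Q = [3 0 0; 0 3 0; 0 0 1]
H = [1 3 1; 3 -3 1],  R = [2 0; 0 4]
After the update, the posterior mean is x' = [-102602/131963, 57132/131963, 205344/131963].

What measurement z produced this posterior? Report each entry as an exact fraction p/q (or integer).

z = [2, -2]

x̄ = F·x = [7, 11, 5]
P̄ = F·P·Fᵀ + Q = [53 48 22; 48 64 19; 22 19 28]
S = H·P̄·Hᵀ + R = [1105 -13; -13 239]
K = P̄·Hᵀ·S⁻¹ = [26411/131963 1682/10151; 30762/131963 -1103/10151; 13027/131963 1626/10151]
x' − x̄ = [-1026343/131963, -1394461/131963, -454471/131963] = K·y
y = (KᵀK)⁻¹·Kᵀ·(x' − x̄) = [-43, 5]
z = y + H·x̄ = [-43, 5] + [45, -7] = [2, -2]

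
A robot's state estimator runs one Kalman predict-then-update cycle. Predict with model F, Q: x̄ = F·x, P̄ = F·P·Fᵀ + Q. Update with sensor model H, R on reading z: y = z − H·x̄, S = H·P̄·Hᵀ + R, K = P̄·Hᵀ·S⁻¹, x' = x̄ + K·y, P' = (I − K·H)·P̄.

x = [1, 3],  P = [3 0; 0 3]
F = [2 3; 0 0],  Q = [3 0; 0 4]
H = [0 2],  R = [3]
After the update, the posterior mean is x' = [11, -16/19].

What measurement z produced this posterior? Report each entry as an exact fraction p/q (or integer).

z = [-2]

x̄ = F·x = [11, 0]
P̄ = F·P·Fᵀ + Q = [42 0; 0 4]
S = H·P̄·Hᵀ + R = [19]
K = P̄·Hᵀ·S⁻¹ = [0; 8/19]
x' − x̄ = [0, -16/19] = K·y
y = (KᵀK)⁻¹·Kᵀ·(x' − x̄) = [-2]
z = y + H·x̄ = [-2] + [0] = [-2]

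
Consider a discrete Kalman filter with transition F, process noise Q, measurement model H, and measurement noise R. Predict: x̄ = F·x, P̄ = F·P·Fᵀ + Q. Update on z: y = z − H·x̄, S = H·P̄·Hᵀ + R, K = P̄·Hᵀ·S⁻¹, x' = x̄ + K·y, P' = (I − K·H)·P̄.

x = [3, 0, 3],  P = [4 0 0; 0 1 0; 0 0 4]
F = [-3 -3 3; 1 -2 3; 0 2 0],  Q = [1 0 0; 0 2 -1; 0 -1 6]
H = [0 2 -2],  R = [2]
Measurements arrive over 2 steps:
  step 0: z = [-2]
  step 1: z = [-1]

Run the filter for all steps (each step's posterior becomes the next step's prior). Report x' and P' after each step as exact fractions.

step 0: x̄ = F·x = [0, 12, 0]
step 0: P̄ = F·P·Fᵀ + Q = [82 30 -6; 30 46 -5; -6 -5 10]
step 0: y = z − H·x̄ = [-26]
step 0: S = H·P̄·Hᵀ + R = [266]
step 0: K = P̄·Hᵀ·S⁻¹ = [36/133; 51/133; -15/133]
step 0: x' = x̄ + K·y = [-936/133, 270/133, 390/133]
step 0: P' = (I − K·H)·P̄ = [8314/133 318/133 282/133; 318/133 916/133 865/133; 282/133 865/133 880/133]
step 1: x̄ = F·x = [3168/133, -306/133, 540/133]
step 1: P̄ = F·P·Fᵀ + Q = [76201/133 -25239/133 -2214/133; -25239/133 10204/133 2029/133; -2214/133 2029/133 4462/133]
step 1: y = z − H·x̄ = [1559/133]
step 1: S = H·P̄·Hᵀ + R = [42698/133]
step 1: K = P̄·Hᵀ·S⁻¹ = [-23025/21349; 8175/21349; -2433/21349]
step 1: x' = x̄ + K·y = [238629/21349, 46707/21349, 58161/21349]
step 1: P' = (I − K·H)·P̄ = [4259503/21349 -1220817/21349 -1197792/21349; -1220817/21349 632962/21349 624787/21349; -1197792/21349 624787/21349 627220/21349]

step 0: x' = [-936/133, 270/133, 390/133], P' = [8314/133 318/133 282/133; 318/133 916/133 865/133; 282/133 865/133 880/133]
step 1: x' = [238629/21349, 46707/21349, 58161/21349], P' = [4259503/21349 -1220817/21349 -1197792/21349; -1220817/21349 632962/21349 624787/21349; -1197792/21349 624787/21349 627220/21349]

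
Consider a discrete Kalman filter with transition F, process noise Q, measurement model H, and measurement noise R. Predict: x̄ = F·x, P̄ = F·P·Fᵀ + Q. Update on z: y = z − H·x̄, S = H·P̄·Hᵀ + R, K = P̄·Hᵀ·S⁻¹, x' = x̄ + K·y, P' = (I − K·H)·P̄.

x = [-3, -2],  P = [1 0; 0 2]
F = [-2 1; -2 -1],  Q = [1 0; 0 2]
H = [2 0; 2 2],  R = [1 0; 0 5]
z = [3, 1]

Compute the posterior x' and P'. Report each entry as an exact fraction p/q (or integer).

x̄ = F·x = [4, 8]
P̄ = F·P·Fᵀ + Q = [7 2; 2 8]
y = z − H·x̄ = [-5, -23]
S = H·P̄·Hᵀ + R = [29 36; 36 81]
K = P̄·Hᵀ·S⁻¹ = [6/13 2/117; -44/117 436/1053]
x' = x̄ + K·y = [152/117, 376/1053]
P' = (I − K·H)·P̄ = [3/13 -22/117; -22/117 1288/1053]

x' = [152/117, 376/1053]
P' = [3/13 -22/117; -22/117 1288/1053]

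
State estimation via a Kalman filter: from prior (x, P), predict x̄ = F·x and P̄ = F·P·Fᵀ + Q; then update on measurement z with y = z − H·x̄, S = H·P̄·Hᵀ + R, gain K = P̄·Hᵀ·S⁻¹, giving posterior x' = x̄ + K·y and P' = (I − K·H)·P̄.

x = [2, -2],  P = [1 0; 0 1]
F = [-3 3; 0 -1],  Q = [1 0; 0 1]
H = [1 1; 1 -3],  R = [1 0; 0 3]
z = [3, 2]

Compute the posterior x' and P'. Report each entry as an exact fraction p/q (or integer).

x' = [136/63, 103/567]
P' = [5/7 -1/63; -1/63 122/567]

x̄ = F·x = [-12, 2]
P̄ = F·P·Fᵀ + Q = [19 -3; -3 2]
y = z − H·x̄ = [13, 20]
S = H·P̄·Hᵀ + R = [16 19; 19 58]
K = P̄·Hᵀ·S⁻¹ = [44/63 16/63; 113/567 -125/567]
x' = x̄ + K·y = [136/63, 103/567]
P' = (I − K·H)·P̄ = [5/7 -1/63; -1/63 122/567]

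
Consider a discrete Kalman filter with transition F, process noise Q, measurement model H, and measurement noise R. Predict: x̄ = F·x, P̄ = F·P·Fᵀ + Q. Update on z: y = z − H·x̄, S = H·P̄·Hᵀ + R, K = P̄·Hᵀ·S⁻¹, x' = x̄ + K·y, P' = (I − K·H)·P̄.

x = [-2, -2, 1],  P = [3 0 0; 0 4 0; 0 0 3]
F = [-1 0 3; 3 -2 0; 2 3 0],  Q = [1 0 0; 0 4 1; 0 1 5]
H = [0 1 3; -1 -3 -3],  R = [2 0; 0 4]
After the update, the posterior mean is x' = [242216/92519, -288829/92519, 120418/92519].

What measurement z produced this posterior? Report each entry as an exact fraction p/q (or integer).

z = [1, 3]

x̄ = F·x = [5, -2, -10]
P̄ = F·P·Fᵀ + Q = [31 -9 -6; -9 47 -5; -6 -5 53]
S = H·P̄·Hᵀ + R = [496 -531; -531 755]
K = P̄·Hᵀ·S⁻¹ = [-12951/92519 -7393/92519; -37967/92519 -41040/92519; 42992/92519 13326/92519]
x' − x̄ = [-220379/92519, -103791/92519, 1045608/92519] = K·y
y = (KᵀK)⁻¹·Kᵀ·(x' − x̄) = [33, -28]
z = y + H·x̄ = [33, -28] + [-32, 31] = [1, 3]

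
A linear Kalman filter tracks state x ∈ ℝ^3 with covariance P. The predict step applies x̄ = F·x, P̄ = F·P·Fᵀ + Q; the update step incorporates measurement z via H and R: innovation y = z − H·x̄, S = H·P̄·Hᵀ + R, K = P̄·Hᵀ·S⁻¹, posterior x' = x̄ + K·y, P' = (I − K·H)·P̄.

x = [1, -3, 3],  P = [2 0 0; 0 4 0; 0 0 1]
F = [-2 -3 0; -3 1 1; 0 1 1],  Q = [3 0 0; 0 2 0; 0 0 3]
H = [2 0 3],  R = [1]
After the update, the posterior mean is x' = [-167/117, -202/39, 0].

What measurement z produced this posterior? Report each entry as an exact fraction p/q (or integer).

x̄ = F·x = [7, -3, 0]
P̄ = F·P·Fᵀ + Q = [47 0 -12; 0 25 5; -12 5 8]
S = H·P̄·Hᵀ + R = [117]
K = P̄·Hᵀ·S⁻¹ = [58/117; 5/39; 0]
x' − x̄ = [-986/117, -85/39, 0] = K·y
y = (KᵀK)⁻¹·Kᵀ·(x' − x̄) = [-17]
z = y + H·x̄ = [-17] + [14] = [-3]

z = [-3]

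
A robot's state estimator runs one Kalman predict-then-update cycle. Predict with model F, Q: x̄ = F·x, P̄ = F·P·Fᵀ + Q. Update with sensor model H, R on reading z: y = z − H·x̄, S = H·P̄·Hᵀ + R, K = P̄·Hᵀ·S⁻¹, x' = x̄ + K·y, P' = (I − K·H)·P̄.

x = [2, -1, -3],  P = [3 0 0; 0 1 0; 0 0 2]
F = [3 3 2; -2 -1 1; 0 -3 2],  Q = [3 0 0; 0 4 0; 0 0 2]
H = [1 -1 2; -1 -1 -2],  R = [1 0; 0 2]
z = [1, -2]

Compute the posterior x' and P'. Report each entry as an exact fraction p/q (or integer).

x' = [-21319/4715, 1034/4715, 2765/943]
P' = [80817/4715 -2447/4715 -8051/943; -2447/4715 3397/4715 357/943; -8051/943 357/943 4185/943]

x̄ = F·x = [-3, -6, -3]
P̄ = F·P·Fᵀ + Q = [47 -17 -1; -17 19 7; -1 7 19]
y = z − H·x̄ = [4, -17]
S = H·P̄·Hᵀ + R = [145 -100; -100 134]
K = P̄·Hᵀ·S⁻¹ = [2754/4715 214/943; -2274/4715 -452/943; -38/943 -338/943]
x' = x̄ + K·y = [-21319/4715, 1034/4715, 2765/943]
P' = (I − K·H)·P̄ = [80817/4715 -2447/4715 -8051/943; -2447/4715 3397/4715 357/943; -8051/943 357/943 4185/943]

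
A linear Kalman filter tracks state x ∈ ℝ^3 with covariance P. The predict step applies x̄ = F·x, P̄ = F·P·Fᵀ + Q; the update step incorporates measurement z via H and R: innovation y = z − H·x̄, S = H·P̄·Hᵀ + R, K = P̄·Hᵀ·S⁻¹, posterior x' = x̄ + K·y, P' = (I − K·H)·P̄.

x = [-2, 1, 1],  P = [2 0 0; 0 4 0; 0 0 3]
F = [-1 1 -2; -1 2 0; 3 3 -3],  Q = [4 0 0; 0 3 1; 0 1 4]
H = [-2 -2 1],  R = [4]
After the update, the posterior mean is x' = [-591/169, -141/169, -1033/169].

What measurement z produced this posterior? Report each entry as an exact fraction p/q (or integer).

z = [3]

x̄ = F·x = [1, 4, -6]
P̄ = F·P·Fᵀ + Q = [22 10 24; 10 21 19; 24 19 85]
S = H·P̄·Hᵀ + R = [169]
K = P̄·Hᵀ·S⁻¹ = [-40/169; -43/169; -1/169]
x' − x̄ = [-760/169, -817/169, -19/169] = K·y
y = (KᵀK)⁻¹·Kᵀ·(x' − x̄) = [19]
z = y + H·x̄ = [19] + [-16] = [3]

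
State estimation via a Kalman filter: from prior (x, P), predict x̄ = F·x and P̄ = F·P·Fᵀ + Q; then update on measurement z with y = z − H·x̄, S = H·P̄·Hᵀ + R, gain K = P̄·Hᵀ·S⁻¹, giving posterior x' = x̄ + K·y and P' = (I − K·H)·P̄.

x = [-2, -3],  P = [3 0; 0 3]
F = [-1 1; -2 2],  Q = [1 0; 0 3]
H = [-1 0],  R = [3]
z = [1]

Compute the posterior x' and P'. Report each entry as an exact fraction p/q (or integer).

x' = [-1, -2]
P' = [21/10 18/5; 18/5 63/5]

x̄ = F·x = [-1, -2]
P̄ = F·P·Fᵀ + Q = [7 12; 12 27]
y = z − H·x̄ = [0]
S = H·P̄·Hᵀ + R = [10]
K = P̄·Hᵀ·S⁻¹ = [-7/10; -6/5]
x' = x̄ + K·y = [-1, -2]
P' = (I − K·H)·P̄ = [21/10 18/5; 18/5 63/5]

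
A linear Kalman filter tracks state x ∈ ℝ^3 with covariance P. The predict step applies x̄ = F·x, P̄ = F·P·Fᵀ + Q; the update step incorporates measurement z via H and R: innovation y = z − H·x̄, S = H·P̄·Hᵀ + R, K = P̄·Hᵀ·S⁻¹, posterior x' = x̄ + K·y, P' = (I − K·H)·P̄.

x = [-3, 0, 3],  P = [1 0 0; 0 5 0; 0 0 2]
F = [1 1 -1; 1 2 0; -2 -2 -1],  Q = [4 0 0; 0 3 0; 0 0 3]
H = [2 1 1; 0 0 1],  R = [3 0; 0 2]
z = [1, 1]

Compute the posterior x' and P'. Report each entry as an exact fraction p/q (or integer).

x' = [-125/121, 2701/1815, 1733/1815]
P' = [167/121 -163/121 -42/121; -163/121 8456/1815 -2192/1815; -42/121 -2192/1815 3374/1815]

x̄ = F·x = [-6, -3, 3]
P̄ = F·P·Fᵀ + Q = [12 11 -10; 11 24 -22; -10 -22 29]
y = z − H·x̄ = [13, -2]
S = H·P̄·Hᵀ + R = [64 -13; -13 31]
K = P̄·Hᵀ·S⁻¹ = [43/121 -21/121; 458/1815 -1096/1815; -26/1815 1687/1815]
x' = x̄ + K·y = [-125/121, 2701/1815, 1733/1815]
P' = (I − K·H)·P̄ = [167/121 -163/121 -42/121; -163/121 8456/1815 -2192/1815; -42/121 -2192/1815 3374/1815]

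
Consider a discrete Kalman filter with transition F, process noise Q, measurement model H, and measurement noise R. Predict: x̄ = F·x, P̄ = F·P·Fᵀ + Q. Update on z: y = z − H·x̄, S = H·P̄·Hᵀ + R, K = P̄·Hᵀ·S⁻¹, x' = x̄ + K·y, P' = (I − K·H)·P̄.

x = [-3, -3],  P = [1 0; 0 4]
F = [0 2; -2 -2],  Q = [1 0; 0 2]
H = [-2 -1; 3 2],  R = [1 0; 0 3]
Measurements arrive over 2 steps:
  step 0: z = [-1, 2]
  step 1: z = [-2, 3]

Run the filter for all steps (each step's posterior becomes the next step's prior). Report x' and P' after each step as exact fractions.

step 0: x' = [-401/124, 208/31], P' = [877/248 -183/31; -183/31 318/31]
step 1: x' = [5277/2128, -1341/532], P' = [3035/2128 -1167/532; -1167/532 498/133]

step 0: x̄ = F·x = [-6, 12]
step 0: P̄ = F·P·Fᵀ + Q = [17 -16; -16 22]
step 0: y = z − H·x̄ = [-1, -4]
step 0: S = H·P̄·Hᵀ + R = [27 -34; -34 52]
step 0: K = P̄·Hᵀ·S⁻¹ = [-145/124 -99/248; 48/31 29/31]
step 0: x' = x̄ + K·y = [-401/124, 208/31]
step 0: P' = (I − K·H)·P̄ = [877/248 -183/31; -183/31 318/31]
step 1: x̄ = F·x = [416/31, -431/62]
step 1: P̄ = F·P·Fᵀ + Q = [1303/31 -540/31; -540/31 617/62]
step 1: y = z − H·x̄ = [1109/62, -724/31]
step 1: S = H·P̄·Hᵀ + R = [6783/62 -4655/31; -4655/31 6574/31]
step 1: K = P̄·Hᵀ·S⁻¹ = [-701/1064 -11/304; 9/14 23/76]
step 1: x' = x̄ + K·y = [5277/2128, -1341/532]
step 1: P' = (I − K·H)·P̄ = [3035/2128 -1167/532; -1167/532 498/133]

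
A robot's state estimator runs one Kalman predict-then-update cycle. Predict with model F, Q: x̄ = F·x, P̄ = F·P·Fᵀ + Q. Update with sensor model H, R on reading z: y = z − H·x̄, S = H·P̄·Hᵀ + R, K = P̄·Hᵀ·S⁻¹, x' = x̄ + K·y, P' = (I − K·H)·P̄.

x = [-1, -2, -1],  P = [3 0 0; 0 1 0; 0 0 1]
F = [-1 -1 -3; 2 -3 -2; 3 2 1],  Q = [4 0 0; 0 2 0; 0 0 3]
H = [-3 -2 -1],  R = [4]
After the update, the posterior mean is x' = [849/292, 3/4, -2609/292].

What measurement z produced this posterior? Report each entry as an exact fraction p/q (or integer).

x̄ = F·x = [6, 6, -8]
P̄ = F·P·Fᵀ + Q = [17 3 -14; 3 27 10; -14 10 35]
S = H·P̄·Hᵀ + R = [292]
K = P̄·Hᵀ·S⁻¹ = [-43/292; -1/4; -13/292]
x' − x̄ = [-903/292, -21/4, -273/292] = K·y
y = (KᵀK)⁻¹·Kᵀ·(x' − x̄) = [21]
z = y + H·x̄ = [21] + [-22] = [-1]

z = [-1]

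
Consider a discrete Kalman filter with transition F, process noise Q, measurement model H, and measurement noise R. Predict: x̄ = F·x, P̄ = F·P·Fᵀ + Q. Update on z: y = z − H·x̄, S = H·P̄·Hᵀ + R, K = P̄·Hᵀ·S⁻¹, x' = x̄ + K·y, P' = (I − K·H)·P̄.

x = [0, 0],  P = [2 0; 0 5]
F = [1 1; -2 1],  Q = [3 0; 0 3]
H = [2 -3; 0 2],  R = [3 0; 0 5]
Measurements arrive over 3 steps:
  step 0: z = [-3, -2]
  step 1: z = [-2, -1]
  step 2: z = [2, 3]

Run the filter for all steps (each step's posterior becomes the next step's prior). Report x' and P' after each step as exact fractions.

step 0: x' = [-7899/3611, -2046/3611], P' = [9213/3611 4785/3611; 4785/3611 3420/3611]
step 1: x' = [-836432/1111309, 157293/1111309], P' = [3660591/2222618 1740735/2222618; 1740735/2222618 1386285/2222618]
step 2: x' = [1791171203/997214531, 718534244/997214531], P' = [1616203308/997214531 772265160/997214531; 772265160/997214531 619096695/997214531]

step 0: x̄ = F·x = [0, 0]
step 0: P̄ = F·P·Fᵀ + Q = [10 1; 1 16]
step 0: y = z − H·x̄ = [-3, -2]
step 0: S = H·P̄·Hᵀ + R = [175 -92; -92 69]
step 0: K = P̄·Hᵀ·S⁻¹ = [59/157 1914/3611; -10/157 1368/3611]
step 0: x' = x̄ + K·y = [-7899/3611, -2046/3611]
step 0: P' = (I − K·H)·P̄ = [9213/3611 4785/3611; 4785/3611 3420/3611]
step 1: x̄ = F·x = [-9945/3611, 13752/3611]
step 1: P̄ = F·P·Fᵀ + Q = [33036/3611 -19791/3611; -19791/3611 31965/3611]
step 1: y = z − H·x̄ = [53924/3611, -31115/3611]
step 1: S = H·P̄·Hᵀ + R = [668154/3611 -270954/3611; -270954/3611 145915/3611]
step 1: K = P̄·Hᵀ·S⁻¹ = [699659/2222618 348147/1111309; -225795/2222618 277257/1111309]
step 1: x' = x̄ + K·y = [-836432/1111309, 157293/1111309]
step 1: P' = (I − K·H)·P̄ = [3660591/2222618 1740735/2222618; 1740735/2222618 1386285/2222618]
step 2: x̄ = F·x = [-679139/1111309, 1830157/1111309]
step 2: P̄ = F·P·Fᵀ + Q = [7598100/1111309 -3837816/1111309; -3837816/1111309 15733563/2222618]
step 2: y = z − H·x̄ = [9071367/1111309, -326387/1111309]
step 2: S = H·P̄·Hᵀ + R = [301162305/2222618 -62551953/1111309; -62551953/1111309 37023671/1111309]
step 2: K = P̄·Hᵀ·S⁻¹ = [305203712/997214531 308906064/997214531; -104253255/997214531 247638678/997214531]
step 2: x' = x̄ + K·y = [1791171203/997214531, 718534244/997214531]
step 2: P' = (I − K·H)·P̄ = [1616203308/997214531 772265160/997214531; 772265160/997214531 619096695/997214531]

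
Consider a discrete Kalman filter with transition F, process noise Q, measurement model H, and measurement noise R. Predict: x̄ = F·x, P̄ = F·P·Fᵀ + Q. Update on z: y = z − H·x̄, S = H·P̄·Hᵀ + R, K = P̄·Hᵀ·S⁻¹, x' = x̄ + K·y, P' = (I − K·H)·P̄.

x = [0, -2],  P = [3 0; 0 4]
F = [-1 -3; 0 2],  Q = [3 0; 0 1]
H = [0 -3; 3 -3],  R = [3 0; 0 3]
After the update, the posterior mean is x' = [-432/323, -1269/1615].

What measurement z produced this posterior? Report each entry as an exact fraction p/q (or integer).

x̄ = F·x = [6, -4]
P̄ = F·P·Fᵀ + Q = [42 -24; -24 17]
S = H·P̄·Hᵀ + R = [156 369; 369 966]
K = P̄·Hᵀ·S⁻¹ = [-78/323 96/323; -431/1615 -41/1615]
x' − x̄ = [-2370/323, 5191/1615] = K·y
y = (KᵀK)⁻¹·Kᵀ·(x' − x̄) = [-9, -32]
z = y + H·x̄ = [-9, -32] + [12, 30] = [3, -2]

z = [3, -2]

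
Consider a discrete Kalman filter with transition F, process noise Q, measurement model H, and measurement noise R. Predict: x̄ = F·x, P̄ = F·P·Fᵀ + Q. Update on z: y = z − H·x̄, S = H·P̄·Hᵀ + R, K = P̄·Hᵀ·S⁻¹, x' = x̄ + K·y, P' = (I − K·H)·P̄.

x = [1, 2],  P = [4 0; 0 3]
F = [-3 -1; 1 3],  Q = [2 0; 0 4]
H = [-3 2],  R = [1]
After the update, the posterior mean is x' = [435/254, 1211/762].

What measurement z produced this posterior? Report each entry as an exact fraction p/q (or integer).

x̄ = F·x = [-5, 7]
P̄ = F·P·Fᵀ + Q = [41 -21; -21 35]
S = H·P̄·Hᵀ + R = [762]
K = P̄·Hᵀ·S⁻¹ = [-55/254; 133/762]
x' − x̄ = [1705/254, -4123/762] = K·y
y = (KᵀK)⁻¹·Kᵀ·(x' − x̄) = [-31]
z = y + H·x̄ = [-31] + [29] = [-2]

z = [-2]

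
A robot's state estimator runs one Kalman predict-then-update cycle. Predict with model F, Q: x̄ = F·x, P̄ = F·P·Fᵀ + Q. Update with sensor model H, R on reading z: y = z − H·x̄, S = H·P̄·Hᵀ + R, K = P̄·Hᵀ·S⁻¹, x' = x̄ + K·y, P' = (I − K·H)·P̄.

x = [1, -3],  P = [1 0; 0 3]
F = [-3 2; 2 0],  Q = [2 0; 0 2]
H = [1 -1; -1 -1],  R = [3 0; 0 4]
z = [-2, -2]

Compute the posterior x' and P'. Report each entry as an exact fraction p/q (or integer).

x' = [-108/127, 838/635]
P' = [198/127 6/127; 6/127 786/635]

x̄ = F·x = [-9, 2]
P̄ = F·P·Fᵀ + Q = [23 -6; -6 6]
y = z − H·x̄ = [9, -9]
S = H·P̄·Hᵀ + R = [44 -17; -17 21]
K = P̄·Hᵀ·S⁻¹ = [64/127 -51/127; -252/635 -204/635]
x' = x̄ + K·y = [-108/127, 838/635]
P' = (I − K·H)·P̄ = [198/127 6/127; 6/127 786/635]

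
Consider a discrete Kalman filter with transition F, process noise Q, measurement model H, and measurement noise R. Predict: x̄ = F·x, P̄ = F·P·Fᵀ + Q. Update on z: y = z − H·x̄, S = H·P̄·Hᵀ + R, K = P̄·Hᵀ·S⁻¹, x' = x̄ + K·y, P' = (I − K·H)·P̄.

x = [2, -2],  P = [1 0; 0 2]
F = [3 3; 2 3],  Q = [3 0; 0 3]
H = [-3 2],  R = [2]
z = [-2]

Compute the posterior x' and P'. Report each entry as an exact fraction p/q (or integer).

x̄ = F·x = [0, -2]
P̄ = F·P·Fᵀ + Q = [30 24; 24 25]
y = z − H·x̄ = [2]
S = H·P̄·Hᵀ + R = [84]
K = P̄·Hᵀ·S⁻¹ = [-1/2; -11/42]
x' = x̄ + K·y = [-1, -53/21]
P' = (I − K·H)·P̄ = [9 13; 13 404/21]

x' = [-1, -53/21]
P' = [9 13; 13 404/21]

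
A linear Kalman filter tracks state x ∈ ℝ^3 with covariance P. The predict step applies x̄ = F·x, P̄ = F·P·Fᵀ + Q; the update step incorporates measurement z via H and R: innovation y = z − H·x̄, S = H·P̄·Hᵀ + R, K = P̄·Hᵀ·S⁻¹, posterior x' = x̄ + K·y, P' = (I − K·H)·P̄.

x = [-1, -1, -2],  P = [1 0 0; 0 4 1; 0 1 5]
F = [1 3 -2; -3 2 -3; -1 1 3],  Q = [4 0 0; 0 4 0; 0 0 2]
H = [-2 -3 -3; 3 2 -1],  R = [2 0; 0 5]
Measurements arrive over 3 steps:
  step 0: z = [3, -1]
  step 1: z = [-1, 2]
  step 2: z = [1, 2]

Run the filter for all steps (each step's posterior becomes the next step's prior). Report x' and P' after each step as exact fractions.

step 0: x' = [-2444790/794447, 2484572/794447, -1654869/794447], P' = [5365879/794447 -6378739/794447 2839479/794447; -6378739/794447 8035416/794447 -3769820/794447; 2839479/794447 -3769820/794447 2014322/794447]
step 1: x' = [-478355367257/624976106212, 1094039758899/624976106212, -569146484487/624976106212], P' = [1197814026537/624976106212 -1257898954439/624976106212 441684952063/624976106212; -1257898954439/624976106212 1637108242129/624976106212 -726533673289/624976106212; 441684952063/624976106212 -726533673289/624976106212 509205189801/624976106212]
step 2: x' = [4540015352178815/5008050895839633, -12656889042705242/25040254479198165, -10811831636112989/25040254479198165], P' = [9559167507193678/5008050895839633 -50120684494233286/25040254479198165 17570670294620198/25040254479198165; -50120684494233286/25040254479198165 325927989072629524/125201272395990825 -144576867951057992/125201272395990825; 17570670294620198/25040254479198165 -144576867951057992/125201272395990825 101506302181523986/125201272395990825]

step 0: x̄ = F·x = [0, 7, -6]
step 0: P̄ = F·P·Fᵀ + Q = [49 38 -12; 38 62 -31; -12 -31 58]
step 0: y = z − H·x̄ = [6, -21]
step 0: S = H·P̄·Hᵀ + R = [1032 -809; -809 1404]
step 0: K = P̄·Hᵀ·S⁻¹ = [-56989/794447 100136/794447; -19655/794447 140887/794447; -206232/794447 -207105/794447]
step 0: x' = x̄ + K·y = [-2444790/794447, 2484572/794447, -1654869/794447]
step 0: P' = (I − K·H)·P̄ = [5365879/794447 -6378739/794447 2839479/794447; -6378739/794447 8035416/794447 -3769820/794447; 2839479/794447 -3769820/794447 2014322/794447]
step 1: x̄ = F·x = [8318664/794447, 17268121/794447, -1855/41813]
step 1: P̄ = F·P·Fᵀ + Q = [84527189/794447 146378061/794447 380030/41813; 146378061/794447 274634591/794447 925628/41813; 380030/41813 925628/41813 327409/41813]
step 1: y = z − H·x̄ = [67541509/794447, -57938585/794447]
step 1: S = H·P̄·Hᵀ + R = [5027144256/794447 -4142527946/794447; -4142527946/794447 3512341655/794447]
step 1: K = P̄·Hᵀ·S⁻¹ = [26506977027/624976106212 63595921867/312488053106; -107962898821/624976106212 22705329423/312488053106; -115692226831/624976106212 -63721768019/312488053106]
step 1: x' = x̄ + K·y = [-478355367257/624976106212, 1094039758899/624976106212, -569146484487/624976106212]
step 1: P' = (I − K·H)·P̄ = [1197814026537/624976106212 -1257898954439/624976106212 441684952063/624976106212; -1257898954439/624976106212 1637108242129/624976106212 -726533673289/624976106212; 441684952063/624976106212 -726533673289/624976106212 509205189801/624976106212]
step 2: x̄ = F·x = [1971028439207/312488053106, 2665292536515/312488053106, -135044327305/624976106212]
step 2: P̄ = F·P·Fᵀ + Q = [4968195983583/156244026553 7214930950497/156244026553 148383258607/312488053106; 7214930950497/156244026553 14043757752569/156244026553 1872297947805/312488053106; 148383258607/312488053106 1872297947805/312488053106 4174207346065/624976106212]
step 2: y = z − H·x̄ = [24095712100215/624976106212, -21372432896183/624976106212]
step 2: S = H·P̄·Hᵀ + R = [1041164843108225/624976106212 -832251830362625/624976106212; -832251830362625/624976106212 740411970265349/624976106212]
step 2: K = P̄·Hᵀ·S⁻¹ = [1029183763451242/25040254479198165 1023018932992736/5008050895839633; -21423259211190868/125201272395990825 356980629462542/5008050895839633; -23247502818799981/125201272395990825 -1016799869314696/5008050895839633]
step 2: x' = x̄ + K·y = [4540015352178815/5008050895839633, -12656889042705242/25040254479198165, -10811831636112989/25040254479198165]
step 2: P' = (I − K·H)·P̄ = [9559167507193678/5008050895839633 -50120684494233286/25040254479198165 17570670294620198/25040254479198165; -50120684494233286/25040254479198165 325927989072629524/125201272395990825 -144576867951057992/125201272395990825; 17570670294620198/25040254479198165 -144576867951057992/125201272395990825 101506302181523986/125201272395990825]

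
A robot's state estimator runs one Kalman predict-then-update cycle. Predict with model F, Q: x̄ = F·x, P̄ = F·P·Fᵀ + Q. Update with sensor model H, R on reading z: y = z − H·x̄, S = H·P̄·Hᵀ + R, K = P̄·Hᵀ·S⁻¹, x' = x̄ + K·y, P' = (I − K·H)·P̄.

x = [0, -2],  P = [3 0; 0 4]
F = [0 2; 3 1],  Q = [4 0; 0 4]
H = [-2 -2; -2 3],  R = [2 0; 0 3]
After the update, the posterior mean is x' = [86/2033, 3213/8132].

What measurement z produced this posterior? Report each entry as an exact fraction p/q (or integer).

z = [-1, 1]

x̄ = F·x = [-4, -2]
P̄ = F·P·Fᵀ + Q = [20 8; 8 35]
S = H·P̄·Hᵀ + R = [286 -146; -146 302]
K = P̄·Hᵀ·S⁻¹ = [-1203/4066 -797/4066; -6489/32528 6449/32528]
x' − x̄ = [8218/2033, 19477/8132] = K·y
y = (KᵀK)⁻¹·Kᵀ·(x' − x̄) = [-13, -1]
z = y + H·x̄ = [-13, -1] + [12, 2] = [-1, 1]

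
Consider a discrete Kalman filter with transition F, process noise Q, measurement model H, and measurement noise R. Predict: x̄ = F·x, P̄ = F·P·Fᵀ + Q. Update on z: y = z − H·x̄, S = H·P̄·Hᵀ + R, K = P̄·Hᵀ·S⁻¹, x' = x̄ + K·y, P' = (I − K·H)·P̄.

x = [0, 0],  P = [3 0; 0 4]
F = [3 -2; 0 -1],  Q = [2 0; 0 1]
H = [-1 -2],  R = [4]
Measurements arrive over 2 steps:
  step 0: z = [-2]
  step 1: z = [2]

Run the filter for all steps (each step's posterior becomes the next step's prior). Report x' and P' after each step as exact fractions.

step 0: x̄ = F·x = [0, 0]
step 0: P̄ = F·P·Fᵀ + Q = [45 8; 8 5]
step 0: y = z − H·x̄ = [-2]
step 0: S = H·P̄·Hᵀ + R = [101]
step 0: K = P̄·Hᵀ·S⁻¹ = [-61/101; -18/101]
step 0: x' = x̄ + K·y = [122/101, 36/101]
step 0: P' = (I − K·H)·P̄ = [824/101 -290/101; -290/101 181/101]
step 1: x̄ = F·x = [294/101, -36/101]
step 1: P̄ = F·P·Fᵀ + Q = [11822/101 1232/101; 1232/101 282/101]
step 1: y = z − H·x̄ = [424/101]
step 1: S = H·P̄·Hᵀ + R = [18282/101]
step 1: K = P̄·Hᵀ·S⁻¹ = [-2381/3047; -898/9141]
step 1: x' = x̄ + K·y = [-1126/3047, -7028/9141]
step 1: P' = (I − K·H)·P̄ = [19868/3047 -5172/3047; -5172/3047 9554/9141]

step 0: x' = [122/101, 36/101], P' = [824/101 -290/101; -290/101 181/101]
step 1: x' = [-1126/3047, -7028/9141], P' = [19868/3047 -5172/3047; -5172/3047 9554/9141]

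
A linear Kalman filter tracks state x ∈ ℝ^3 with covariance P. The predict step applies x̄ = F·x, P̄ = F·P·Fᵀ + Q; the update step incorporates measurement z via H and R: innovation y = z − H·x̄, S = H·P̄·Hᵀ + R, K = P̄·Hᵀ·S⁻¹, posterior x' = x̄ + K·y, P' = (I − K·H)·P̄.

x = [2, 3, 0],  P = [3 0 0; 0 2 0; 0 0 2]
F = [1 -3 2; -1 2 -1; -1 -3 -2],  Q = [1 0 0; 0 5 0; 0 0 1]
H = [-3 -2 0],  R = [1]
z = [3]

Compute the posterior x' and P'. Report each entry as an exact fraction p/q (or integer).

x' = [-57/23, 50/23, -231/23]
P' = [746/115 -1093/115 233/115; -1093/115 1629/115 -344/115; 233/115 -344/115 3329/115]

x̄ = F·x = [-7, 4, -11]
P̄ = F·P·Fᵀ + Q = [30 -19 7; -19 18 -5; 7 -5 30]
y = z − H·x̄ = [-10]
S = H·P̄·Hᵀ + R = [115]
K = P̄·Hᵀ·S⁻¹ = [-52/115; 21/115; -11/115]
x' = x̄ + K·y = [-57/23, 50/23, -231/23]
P' = (I − K·H)·P̄ = [746/115 -1093/115 233/115; -1093/115 1629/115 -344/115; 233/115 -344/115 3329/115]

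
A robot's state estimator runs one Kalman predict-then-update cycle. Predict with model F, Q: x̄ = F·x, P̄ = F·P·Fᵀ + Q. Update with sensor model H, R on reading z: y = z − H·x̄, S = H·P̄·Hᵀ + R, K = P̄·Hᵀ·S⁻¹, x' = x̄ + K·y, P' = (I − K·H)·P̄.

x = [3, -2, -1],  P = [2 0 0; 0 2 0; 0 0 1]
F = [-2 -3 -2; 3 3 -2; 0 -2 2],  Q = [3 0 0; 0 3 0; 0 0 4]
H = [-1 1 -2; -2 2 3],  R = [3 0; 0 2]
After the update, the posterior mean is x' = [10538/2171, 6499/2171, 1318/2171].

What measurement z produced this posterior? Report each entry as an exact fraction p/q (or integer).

z = [-3, -2]

x̄ = F·x = [2, 5, 2]
P̄ = F·P·Fᵀ + Q = [33 -26 8; -26 43 -16; 8 -16 16]
S = H·P̄·Hᵀ + R = [291 184; 184 370]
K = P̄·Hᵀ·S⁻¹ = [-5227/36907 -6777/36907; 10405/36907 3803/36907; -10360/36907 5152/36907]
x' − x̄ = [6196/2171, -4356/2171, -3024/2171] = K·y
y = (KᵀK)⁻¹·Kᵀ·(x' − x̄) = [-2, -14]
z = y + H·x̄ = [-2, -14] + [-1, 12] = [-3, -2]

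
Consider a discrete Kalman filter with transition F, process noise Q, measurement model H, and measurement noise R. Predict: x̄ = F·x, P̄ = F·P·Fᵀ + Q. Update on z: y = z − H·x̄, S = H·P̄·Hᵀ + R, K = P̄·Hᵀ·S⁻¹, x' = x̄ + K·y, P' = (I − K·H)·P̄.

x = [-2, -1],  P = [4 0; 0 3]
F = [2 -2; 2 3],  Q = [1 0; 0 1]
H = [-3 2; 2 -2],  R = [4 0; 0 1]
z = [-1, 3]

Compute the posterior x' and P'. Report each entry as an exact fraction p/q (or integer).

x' = [-15943/6785, -26453/6785]
P' = [25556/6785 27976/6785; 27976/6785 31976/6785]

x̄ = F·x = [-2, -7]
P̄ = F·P·Fᵀ + Q = [29 -2; -2 44]
y = z − H·x̄ = [7, -7]
S = H·P̄·Hᵀ + R = [465 -370; -370 309]
K = P̄·Hᵀ·S⁻¹ = [-5179/6785 -968/1357; -4994/6785 -1600/1357]
x' = x̄ + K·y = [-15943/6785, -26453/6785]
P' = (I − K·H)·P̄ = [25556/6785 27976/6785; 27976/6785 31976/6785]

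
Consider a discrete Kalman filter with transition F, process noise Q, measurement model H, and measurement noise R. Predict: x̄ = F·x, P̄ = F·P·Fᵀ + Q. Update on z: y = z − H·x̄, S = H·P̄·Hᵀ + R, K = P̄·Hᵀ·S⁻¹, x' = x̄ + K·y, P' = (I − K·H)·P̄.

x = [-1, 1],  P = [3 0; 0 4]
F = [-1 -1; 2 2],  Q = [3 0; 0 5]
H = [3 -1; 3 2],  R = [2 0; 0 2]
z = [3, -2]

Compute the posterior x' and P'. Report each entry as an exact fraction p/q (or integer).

x̄ = F·x = [0, 0]
P̄ = F·P·Fᵀ + Q = [10 -14; -14 33]
y = z − H·x̄ = [3, -2]
S = H·P̄·Hᵀ + R = [209 -18; -18 56]
K = P̄·Hᵀ·S⁻¹ = [125/569 121/1138; -942/2845 1833/5690]
x' = x̄ + K·y = [254/569, -4659/2845]
P' = (I − K·H)·P̄ = [69/569 -43/569; -43/569 1239/2845]

x' = [254/569, -4659/2845]
P' = [69/569 -43/569; -43/569 1239/2845]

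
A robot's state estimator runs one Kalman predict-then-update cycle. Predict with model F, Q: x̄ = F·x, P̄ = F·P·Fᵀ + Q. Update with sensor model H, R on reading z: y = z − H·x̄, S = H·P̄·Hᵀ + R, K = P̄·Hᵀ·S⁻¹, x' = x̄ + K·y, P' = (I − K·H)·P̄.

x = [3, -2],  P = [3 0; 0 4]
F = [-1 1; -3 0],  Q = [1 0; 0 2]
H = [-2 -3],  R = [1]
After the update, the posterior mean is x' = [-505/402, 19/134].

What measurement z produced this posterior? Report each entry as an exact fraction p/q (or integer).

z = [2]

x̄ = F·x = [-5, -9]
P̄ = F·P·Fᵀ + Q = [8 9; 9 29]
S = H·P̄·Hᵀ + R = [402]
K = P̄·Hᵀ·S⁻¹ = [-43/402; -35/134]
x' − x̄ = [1505/402, 1225/134] = K·y
y = (KᵀK)⁻¹·Kᵀ·(x' − x̄) = [-35]
z = y + H·x̄ = [-35] + [37] = [2]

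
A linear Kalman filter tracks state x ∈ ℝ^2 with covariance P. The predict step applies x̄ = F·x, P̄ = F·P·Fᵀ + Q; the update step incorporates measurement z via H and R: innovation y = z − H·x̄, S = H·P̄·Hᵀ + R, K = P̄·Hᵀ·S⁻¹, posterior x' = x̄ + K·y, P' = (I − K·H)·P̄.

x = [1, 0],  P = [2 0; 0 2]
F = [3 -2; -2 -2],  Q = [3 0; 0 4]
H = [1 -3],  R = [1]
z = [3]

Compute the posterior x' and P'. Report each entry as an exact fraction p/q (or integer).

x̄ = F·x = [3, -2]
P̄ = F·P·Fᵀ + Q = [29 -4; -4 20]
y = z − H·x̄ = [-6]
S = H·P̄·Hᵀ + R = [234]
K = P̄·Hᵀ·S⁻¹ = [41/234; -32/117]
x' = x̄ + K·y = [76/39, -14/39]
P' = (I − K·H)·P̄ = [5105/234 844/117; 844/117 292/117]

x' = [76/39, -14/39]
P' = [5105/234 844/117; 844/117 292/117]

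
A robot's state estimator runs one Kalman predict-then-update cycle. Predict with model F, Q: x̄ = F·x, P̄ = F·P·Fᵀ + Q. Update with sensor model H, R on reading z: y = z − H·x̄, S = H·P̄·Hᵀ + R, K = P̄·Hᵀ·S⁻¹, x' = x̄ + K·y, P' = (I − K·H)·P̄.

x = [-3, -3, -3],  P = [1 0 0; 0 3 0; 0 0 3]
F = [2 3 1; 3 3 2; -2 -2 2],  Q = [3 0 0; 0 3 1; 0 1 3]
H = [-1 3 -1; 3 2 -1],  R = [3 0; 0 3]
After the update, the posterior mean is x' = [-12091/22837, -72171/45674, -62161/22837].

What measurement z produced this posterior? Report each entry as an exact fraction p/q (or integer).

x̄ = F·x = [-18, -24, 6]
P̄ = F·P·Fᵀ + Q = [37 39 -16; 39 51 -11; -16 -11 31]
S = H·P̄·Hᵀ + R = [330 586; 586 1179]
K = P̄·Hᵀ·S⁻¹ = [-3473/22837 5697/22837; 12595/45674 1325/22837; 1297/22837 -2601/22837]
x' − x̄ = [398975/22837, 1024005/45674, -199183/22837] = K·y
y = (KᵀK)⁻¹·Kᵀ·(x' − x̄) = [59, 106]
z = y + H·x̄ = [59, 106] + [-60, -108] = [-1, -2]

z = [-1, -2]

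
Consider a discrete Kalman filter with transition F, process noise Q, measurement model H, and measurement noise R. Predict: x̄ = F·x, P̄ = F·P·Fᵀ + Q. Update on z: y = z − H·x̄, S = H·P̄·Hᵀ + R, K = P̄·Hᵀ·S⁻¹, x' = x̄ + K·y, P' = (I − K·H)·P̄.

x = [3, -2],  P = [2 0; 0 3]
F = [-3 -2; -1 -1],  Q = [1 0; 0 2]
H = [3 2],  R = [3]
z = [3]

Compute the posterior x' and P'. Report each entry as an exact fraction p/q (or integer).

x̄ = F·x = [-5, -1]
P̄ = F·P·Fᵀ + Q = [31 12; 12 7]
y = z − H·x̄ = [20]
S = H·P̄·Hᵀ + R = [454]
K = P̄·Hᵀ·S⁻¹ = [117/454; 25/227]
x' = x̄ + K·y = [35/227, 273/227]
P' = (I − K·H)·P̄ = [385/454 -201/227; -201/227 339/227]

x' = [35/227, 273/227]
P' = [385/454 -201/227; -201/227 339/227]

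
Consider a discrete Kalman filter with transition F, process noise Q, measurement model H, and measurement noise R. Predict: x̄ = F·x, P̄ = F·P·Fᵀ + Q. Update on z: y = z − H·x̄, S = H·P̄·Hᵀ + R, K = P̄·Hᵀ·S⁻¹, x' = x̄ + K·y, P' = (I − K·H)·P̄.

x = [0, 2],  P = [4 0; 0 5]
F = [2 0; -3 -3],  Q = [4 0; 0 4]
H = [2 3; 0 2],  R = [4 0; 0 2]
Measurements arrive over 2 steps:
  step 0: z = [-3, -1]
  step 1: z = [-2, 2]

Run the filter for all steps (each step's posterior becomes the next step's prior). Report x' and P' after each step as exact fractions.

step 0: x̄ = F·x = [0, -6]
step 0: P̄ = F·P·Fᵀ + Q = [20 -24; -24 85]
step 0: y = z − H·x̄ = [15, 11]
step 0: S = H·P̄·Hᵀ + R = [561 414; 414 342]
step 0: K = P̄·Hᵀ·S⁻¹ = [496/1137 -760/1137; 23/1137 1612/3411]
step 0: x' = x̄ + K·y = [-920/1137, -1699/3411]
step 0: P' = (I − K·H)·P̄ = [2132/1137 -760/1137; -760/1137 1612/3411]
step 1: x̄ = F·x = [-1840/1137, 4459/1137]
step 1: P̄ = F·P·Fᵀ + Q = [13076/1137 -2744/379; -2744/379 4964/379]
step 1: y = z − H·x̄ = [-11971/1137, -6644/1137]
step 1: S = H·P̄·Hᵀ + R = [92096/1137 18808/379; 18808/379 20614/379]
step 1: K = P̄·Hᵀ·S⁻¹ = [4001/9862 -3138/4931; 7053/276136 31639/69034]
step 1: x' = x̄ + K·y = [-21411/9862, 115349/118344]
step 1: P' = (I − K·H)·P̄ = [8708/4931 -3138/4931; -3138/4931 31639/69034]

step 0: x' = [-920/1137, -1699/3411], P' = [2132/1137 -760/1137; -760/1137 1612/3411]
step 1: x' = [-21411/9862, 115349/118344], P' = [8708/4931 -3138/4931; -3138/4931 31639/69034]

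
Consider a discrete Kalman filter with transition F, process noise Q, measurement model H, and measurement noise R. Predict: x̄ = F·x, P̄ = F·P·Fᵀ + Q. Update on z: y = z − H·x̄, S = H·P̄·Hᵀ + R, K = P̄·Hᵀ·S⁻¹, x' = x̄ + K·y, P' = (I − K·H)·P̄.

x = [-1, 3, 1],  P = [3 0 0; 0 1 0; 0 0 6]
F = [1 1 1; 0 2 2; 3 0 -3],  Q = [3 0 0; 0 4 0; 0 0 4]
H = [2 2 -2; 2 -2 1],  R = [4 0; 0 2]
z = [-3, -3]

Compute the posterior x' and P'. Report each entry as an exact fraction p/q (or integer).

x̄ = F·x = [3, 8, -6]
P̄ = F·P·Fᵀ + Q = [13 14 -9; 14 32 -36; -9 -36 85]
y = z − H·x̄ = [-37, 13]
S = H·P̄·Hᵀ + R = [996 -444; -444 263]
K = P̄·Hᵀ·S⁻¹ = [1171/5401 1751/5401; 2791/16203 92/5401; -1666/16203 1917/5401]
x' = x̄ + K·y = [-4361/5401, 29945/16203, 39187/16203]
P' = (I − K·H)·P̄ = [5162/5401 9642/5401 12462/5401; 9642/5401 80644/16203 103988/16203; 12462/5401 103988/16203 144706/16203]

x' = [-4361/5401, 29945/16203, 39187/16203]
P' = [5162/5401 9642/5401 12462/5401; 9642/5401 80644/16203 103988/16203; 12462/5401 103988/16203 144706/16203]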